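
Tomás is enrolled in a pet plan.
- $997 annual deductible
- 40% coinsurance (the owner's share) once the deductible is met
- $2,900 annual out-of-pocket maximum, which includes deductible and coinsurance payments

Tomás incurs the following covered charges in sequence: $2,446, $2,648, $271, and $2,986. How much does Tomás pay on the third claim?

$108.40

Claim 1 — $2,446: $997 finishes the deductible; $1,449 goes to coinsurance; owner's 40% is $579.60. Cost to owner: $1,576.60. OOP to date $1,576.60.
Claim 2 — $2,648: deductible met; 40% of $2,648 = $1,059.20. Cost to owner: $1,059.20. OOP to date $2,635.80.
Claim 3 — $271: deductible met; 40% of $271 = $108.40. Owner owes $108.40 (running OOP $2,744.20).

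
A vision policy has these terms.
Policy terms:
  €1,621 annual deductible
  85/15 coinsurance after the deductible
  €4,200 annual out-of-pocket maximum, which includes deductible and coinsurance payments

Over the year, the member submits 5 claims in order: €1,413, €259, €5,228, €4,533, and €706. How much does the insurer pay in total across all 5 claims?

€8,940.30

#1 (€1,413): entire amount goes to the deductible. Member owes €1,413 (running OOP €1,413). Insurer: €1,413 − €1,413 = €0.
#2 (€259): €208 to deductible, leaving €51; coinsurance €51 × 15% = €7.65. Member owes €215.65 (running OOP €1,628.65). Insurer: €259 − €215.65 = €43.35.
#3 (€5,228): deductible already satisfied, so member's share is 15% × €5,228 = €784.20. Member owes €784.20 (running OOP €2,412.85). Insurer: €5,228 − €784.20 = €4,443.80.
#4 (€4,533): deductible already satisfied, so member's share is 15% × €4,533 = €679.95. Cost to member: €679.95. OOP to date €3,092.80. Insurer: €4,533 − €679.95 = €3,853.05.
#5 (€706): 15% coinsurance on €706 = €105.90. Member pays €105.90; OOP now €3,198.70. Insurer: €706 − €105.90 = €600.10.
Insurer total: €0 + €43.35 + €4,443.80 + €3,853.05 + €600.10 = €8,940.30.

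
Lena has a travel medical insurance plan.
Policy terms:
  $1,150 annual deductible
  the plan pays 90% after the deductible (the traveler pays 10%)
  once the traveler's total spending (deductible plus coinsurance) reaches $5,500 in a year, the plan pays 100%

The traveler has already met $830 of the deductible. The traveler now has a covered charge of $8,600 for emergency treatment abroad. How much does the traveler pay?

Remaining deductible: $1,150 − $830 = $320.
That leaves $8,600 − $320 = $8,280 for coinsurance.
10% of $8,280 = $828 falls to the traveler.
So the traveler owes $320 + $828 = $1,148 before any cap.
Cumulative spending $830 + $1,148 = $1,978 stays under the $5,500 maximum.

$1,148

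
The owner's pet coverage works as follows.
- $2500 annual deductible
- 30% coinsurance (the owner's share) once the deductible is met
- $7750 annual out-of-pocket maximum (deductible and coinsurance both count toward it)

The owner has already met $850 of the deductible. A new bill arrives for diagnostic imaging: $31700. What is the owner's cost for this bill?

$6900

Deductible still to meet: $2500 − $850 = $1650.
That leaves $31700 − $1650 = $30050 for coinsurance.
Coinsurance: $30050 × 30% = $9015.
That puts the owner's cost at $1650 + $9015 = $10665 before any cap.
That would bring total out-of-pocket to $11515, past the $7750 cap. The owner is capped at $7750 − $850 = $6900 on this claim.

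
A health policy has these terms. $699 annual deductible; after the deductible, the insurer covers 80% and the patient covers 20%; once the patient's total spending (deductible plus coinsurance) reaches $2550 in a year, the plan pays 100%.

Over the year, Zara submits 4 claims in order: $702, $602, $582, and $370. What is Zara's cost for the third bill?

#1 ($702): $699 to deductible, leaving $3; 20% of $3 = $0.60. Patient owes $699.60 (running OOP $699.60).
#2 ($602): deductible already satisfied, so patient's share is 20% × $602 = $120.40. Patient pays $120.40; OOP now $820.
#3 ($582): deductible met; 20% of $582 = $116.40. Patient pays $116.40; OOP now $936.40.

$116.40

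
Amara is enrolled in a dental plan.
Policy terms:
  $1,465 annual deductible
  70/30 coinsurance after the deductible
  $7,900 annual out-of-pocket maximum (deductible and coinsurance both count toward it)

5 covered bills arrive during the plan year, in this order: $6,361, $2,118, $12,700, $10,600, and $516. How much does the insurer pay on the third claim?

$8,890

Bill 1, $6,361: deductible takes $1,465, $4,896 remains; coinsurance $4,896 × 30% = $1,468.80. Cost to patient: $2,933.80. OOP to date $2,933.80. Insurer: $6,361 − $2,933.80 = $3,427.20.
Bill 2, $2,118: 30% coinsurance on $2,118 = $635.40. Cost to patient: $635.40. OOP to date $3,569.20. Insurer: $2,118 − $635.40 = $1,482.60.
Bill 3, $12,700: 30% coinsurance on $12,700 = $3,810. Patient owes $3,810 (running OOP $7,379.20). Plan pays $12,700 − $3,810 = $8,890.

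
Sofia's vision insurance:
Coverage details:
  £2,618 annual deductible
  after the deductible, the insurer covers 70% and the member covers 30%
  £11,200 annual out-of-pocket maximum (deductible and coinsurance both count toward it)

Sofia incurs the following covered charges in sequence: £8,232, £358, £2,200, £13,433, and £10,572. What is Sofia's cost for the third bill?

£660

Bill 1, £8,232: deductible takes £2,618, £5,614 remains; member's 30% is £1,684.20. Member owes £4,302.20 (running OOP £4,302.20).
Bill 2, £358: 30% coinsurance on £358 = £107.40. Member pays £107.40; OOP now £4,409.60.
Bill 3, £2,200: deductible already satisfied, so member's share is 30% × £2,200 = £660. Member pays £660; OOP now £5,069.60.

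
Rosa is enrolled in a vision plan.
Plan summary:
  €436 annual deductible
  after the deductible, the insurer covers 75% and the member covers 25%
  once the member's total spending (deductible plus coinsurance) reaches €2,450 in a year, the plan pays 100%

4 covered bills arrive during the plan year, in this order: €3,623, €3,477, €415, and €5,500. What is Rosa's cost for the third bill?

€103.75

Bill 1, €3,623: deductible takes €436, €3,187 remains; coinsurance €3,187 × 25% = €796.75. Member owes €1,232.75 (running OOP €1,232.75).
Bill 2, €3,477: deductible already satisfied, so member's share is 25% × €3,477 = €869.25. Member owes €869.25 (running OOP €2,102).
Bill 3, €415: deductible met; 25% of €415 = €103.75. Member pays €103.75; OOP now €2,205.75.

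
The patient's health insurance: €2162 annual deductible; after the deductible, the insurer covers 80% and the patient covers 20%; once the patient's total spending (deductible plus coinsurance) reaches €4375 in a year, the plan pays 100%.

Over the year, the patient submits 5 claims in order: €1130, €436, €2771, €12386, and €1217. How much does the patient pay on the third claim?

Claim 1 (€1130): all of it applies to the deductible. Patient pays €1130; OOP now €1130.
Claim 2 (€436): fully absorbed by the deductible. Patient owes €436 (running OOP €1566).
Claim 3 (€2771): €596 to deductible, leaving €2175; coinsurance €2175 × 20% = €435. Patient pays €1031; OOP now €2597.

€1031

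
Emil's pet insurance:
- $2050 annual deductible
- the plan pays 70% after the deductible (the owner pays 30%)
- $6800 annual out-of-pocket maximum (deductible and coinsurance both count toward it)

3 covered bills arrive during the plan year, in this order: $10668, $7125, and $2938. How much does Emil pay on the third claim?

#1 ($10668): $2050 finishes the deductible; $8618 goes to coinsurance; coinsurance $8618 × 30% = $2585.40. Owner pays $4635.40; OOP now $4635.40.
#2 ($7125): deductible already satisfied, so owner's share is 30% × $7125 = $2137.50. Owner owes $2137.50 (running OOP $6772.90).
#3 ($2938): deductible already satisfied, so owner's share is 30% × $2938 = $881.40. OOP would hit $7654.30 > $6800, so the cap limits the owner to $6800 − $6772.90 = $27.10.

$27.10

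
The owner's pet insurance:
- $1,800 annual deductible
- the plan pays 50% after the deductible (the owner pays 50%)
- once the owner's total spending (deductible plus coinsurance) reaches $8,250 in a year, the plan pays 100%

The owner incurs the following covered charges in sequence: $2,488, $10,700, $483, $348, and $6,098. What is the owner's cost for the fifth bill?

Bill 1, $2,488: deductible takes $1,800, $688 remains; coinsurance $688 × 50% = $344. Owner pays $2,144; OOP now $2,144.
Bill 2, $10,700: deductible met; 50% of $10,700 = $5,350. Owner pays $5,350; OOP now $7,494.
Bill 3, $483: deductible met; 50% of $483 = $241.50. Owner owes $241.50 (running OOP $7,735.50).
Bill 4, $348: 50% coinsurance on $348 = $174. Cost to owner: $174. OOP to date $7,909.50.
Bill 5, $6,098: deductible already satisfied, so owner's share is 50% × $6,098 = $3,049. That would push OOP to $10,958.50, over the $8,250 cap, so owner pays $8,250 − $7,909.50 = $340.50.

$340.50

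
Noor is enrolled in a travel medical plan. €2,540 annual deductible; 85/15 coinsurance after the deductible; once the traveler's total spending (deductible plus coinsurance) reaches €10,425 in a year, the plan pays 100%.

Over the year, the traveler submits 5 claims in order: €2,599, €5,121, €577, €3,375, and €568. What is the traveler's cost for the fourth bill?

€506.25

Claim 1 (€2,599): €2,540 finishes the deductible; €59 goes to coinsurance; 15% of €59 = €8.85. Traveler pays €2,548.85; OOP now €2,548.85.
Claim 2 (€5,121): deductible already satisfied, so traveler's share is 15% × €5,121 = €768.15. Traveler owes €768.15 (running OOP €3,317).
Claim 3 (€577): deductible met; 15% of €577 = €86.55. Cost to traveler: €86.55. OOP to date €3,403.55.
Claim 4 (€3,375): 15% coinsurance on €3,375 = €506.25. Traveler pays €506.25; OOP now €3,909.80.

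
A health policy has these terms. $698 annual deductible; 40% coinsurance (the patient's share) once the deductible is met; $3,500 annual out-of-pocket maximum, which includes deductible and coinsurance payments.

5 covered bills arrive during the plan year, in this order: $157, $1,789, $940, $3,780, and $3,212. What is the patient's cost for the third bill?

$376

Claim 1 — $157: entire amount goes to the deductible. Patient pays $157; OOP now $157.
Claim 2 — $1,789: deductible takes $541, $1,248 remains; 40% of $1,248 = $499.20. Patient pays $1,040.20; OOP now $1,197.20.
Claim 3 — $940: 40% coinsurance on $940 = $376. Patient owes $376 (running OOP $1,573.20).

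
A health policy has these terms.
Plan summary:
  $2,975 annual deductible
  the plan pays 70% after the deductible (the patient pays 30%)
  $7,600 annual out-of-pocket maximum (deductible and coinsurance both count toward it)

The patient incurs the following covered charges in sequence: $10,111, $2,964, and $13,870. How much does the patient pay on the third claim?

Bill 1, $10,111: deductible takes $2,975, $7,136 remains; coinsurance $7,136 × 30% = $2,140.80. Patient pays $5,115.80; OOP now $5,115.80.
Bill 2, $2,964: deductible already satisfied, so patient's share is 30% × $2,964 = $889.20. Cost to patient: $889.20. OOP to date $6,005.
Bill 3, $13,870: deductible already satisfied, so patient's share is 30% × $13,870 = $4,161. OOP would hit $10,166 > $7,600, so the cap limits the patient to $7,600 − $6,005 = $1,595.

$1,595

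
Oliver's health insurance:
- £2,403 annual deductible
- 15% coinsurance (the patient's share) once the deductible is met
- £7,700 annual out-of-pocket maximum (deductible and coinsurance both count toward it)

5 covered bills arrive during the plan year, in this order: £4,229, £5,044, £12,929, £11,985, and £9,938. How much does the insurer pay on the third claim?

Claim 1 — £4,229: deductible takes £2,403, £1,826 remains; 15% of £1,826 = £273.90. Patient pays £2,676.90; OOP now £2,676.90. Plan pays £4,229 − £2,676.90 = £1,552.10.
Claim 2 — £5,044: 15% coinsurance on £5,044 = £756.60. Patient owes £756.60 (running OOP £3,433.50). Plan pays £5,044 − £756.60 = £4,287.40.
Claim 3 — £12,929: deductible already satisfied, so patient's share is 15% × £12,929 = £1,939.35. Cost to patient: £1,939.35. OOP to date £5,372.85. Insurer: £12,929 − £1,939.35 = £10,989.65.

£10,989.65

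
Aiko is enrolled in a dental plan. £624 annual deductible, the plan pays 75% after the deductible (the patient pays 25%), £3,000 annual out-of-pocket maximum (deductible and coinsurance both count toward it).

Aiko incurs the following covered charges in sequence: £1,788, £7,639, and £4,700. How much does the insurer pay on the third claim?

£4,524.75

#1 (£1,788): £624 finishes the deductible; £1,164 goes to coinsurance; coinsurance £1,164 × 25% = £291. Patient owes £915 (running OOP £915). Plan pays £1,788 − £915 = £873.
#2 (£7,639): deductible already satisfied, so patient's share is 25% × £7,639 = £1,909.75. Patient owes £1,909.75 (running OOP £2,824.75). Plan pays £7,639 − £1,909.75 = £5,729.25.
#3 (£4,700): deductible met; 25% of £4,700 = £1,175. OOP would hit £3,999.75 > £3,000, so the cap limits the patient to £3,000 − £2,824.75 = £175.25. Plan pays £4,700 − £175.25 = £4,524.75.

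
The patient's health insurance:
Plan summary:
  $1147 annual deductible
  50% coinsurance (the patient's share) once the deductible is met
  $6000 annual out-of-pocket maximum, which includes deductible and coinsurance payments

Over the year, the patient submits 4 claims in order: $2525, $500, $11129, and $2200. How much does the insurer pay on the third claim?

Claim 1 ($2525): $1147 finishes the deductible; $1378 goes to coinsurance; coinsurance $1378 × 50% = $689. Patient pays $1836; OOP now $1836. Insurer: $2525 − $1836 = $689.
Claim 2 ($500): 50% coinsurance on $500 = $250. Patient pays $250; OOP now $2086. Plan pays $500 − $250 = $250.
Claim 3 ($11129): 50% coinsurance on $11129 = $5564.50. Adding that to $2086 gives $7650.50, past the $6000 cap; patient pays only $6000 − $2086 = $3914. Insurer: $11129 − $3914 = $7215.

$7215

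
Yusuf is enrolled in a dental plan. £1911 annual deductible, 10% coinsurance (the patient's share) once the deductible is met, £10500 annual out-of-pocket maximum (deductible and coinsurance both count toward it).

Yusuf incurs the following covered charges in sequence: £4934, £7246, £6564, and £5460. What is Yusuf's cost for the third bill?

Claim 1 — £4934: £1911 to deductible, leaving £3023; patient's 10% is £302.30. Cost to patient: £2213.30. OOP to date £2213.30.
Claim 2 — £7246: deductible already satisfied, so patient's share is 10% × £7246 = £724.60. Patient owes £724.60 (running OOP £2937.90).
Claim 3 — £6564: 10% coinsurance on £6564 = £656.40. Patient owes £656.40 (running OOP £3594.30).

£656.40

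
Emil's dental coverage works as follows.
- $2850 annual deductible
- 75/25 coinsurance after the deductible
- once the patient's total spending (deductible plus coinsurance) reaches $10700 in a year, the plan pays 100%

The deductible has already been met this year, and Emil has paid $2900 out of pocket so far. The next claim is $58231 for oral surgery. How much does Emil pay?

With the deductible met, the entire $58231 is subject to coinsurance.
Patient's 25% share of $58231 is $14557.75.
That would bring total out-of-pocket to $17457.75, past the $10700 cap. The patient is capped at $10700 − $2900 = $7800 on this claim.

$7800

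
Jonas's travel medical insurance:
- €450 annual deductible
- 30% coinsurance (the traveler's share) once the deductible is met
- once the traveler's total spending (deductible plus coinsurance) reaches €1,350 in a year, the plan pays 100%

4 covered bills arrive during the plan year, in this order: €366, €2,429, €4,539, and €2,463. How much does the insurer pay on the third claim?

Claim 1 (€366): fully absorbed by the deductible. Cost to traveler: €366. OOP to date €366. Plan pays €366 − €366 = €0.
Claim 2 (€2,429): €84 to deductible, leaving €2,345; 30% of €2,345 = €703.50. Traveler owes €787.50 (running OOP €1,153.50). Insurer: €2,429 − €787.50 = €1,641.50.
Claim 3 (€4,539): deductible met; 30% of €4,539 = €1,361.70. Adding that to €1,153.50 gives €2,515.20, past the €1,350 cap; traveler pays only €1,350 − €1,153.50 = €196.50. Plan pays €4,539 − €196.50 = €4,342.50.

€4,342.50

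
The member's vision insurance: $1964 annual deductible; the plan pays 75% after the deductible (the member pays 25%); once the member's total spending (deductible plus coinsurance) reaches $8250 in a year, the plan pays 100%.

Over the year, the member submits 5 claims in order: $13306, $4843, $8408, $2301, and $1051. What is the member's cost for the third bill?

Bill 1, $13306: $1964 to deductible, leaving $11342; coinsurance $11342 × 25% = $2835.50. Cost to member: $4799.50. OOP to date $4799.50.
Bill 2, $4843: 25% coinsurance on $4843 = $1210.75. Cost to member: $1210.75. OOP to date $6010.25.
Bill 3, $8408: deductible already satisfied, so member's share is 25% × $8408 = $2102. Cost to member: $2102. OOP to date $8112.25.

$2102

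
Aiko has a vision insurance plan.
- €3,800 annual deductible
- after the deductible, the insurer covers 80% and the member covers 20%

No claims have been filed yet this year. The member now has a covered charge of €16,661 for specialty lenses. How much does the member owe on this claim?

€6,372.20

The full €3,800 deductible is still open; €3,800 of this bill applies to it.
That leaves €16,661 − €3,800 = €12,861 for coinsurance.
Coinsurance: €12,861 × 20% = €2,572.20.
So the member owes €3,800 + €2,572.20 = €6,372.20.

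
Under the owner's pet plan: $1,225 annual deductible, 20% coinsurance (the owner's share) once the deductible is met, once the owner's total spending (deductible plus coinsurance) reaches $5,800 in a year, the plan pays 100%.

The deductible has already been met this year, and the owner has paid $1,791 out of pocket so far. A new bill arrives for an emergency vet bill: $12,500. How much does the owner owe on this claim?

$2,500

The deductible is already satisfied, so the full bill goes to coinsurance.
Owner's 20% share of $12,500 is $2,500.
Year-to-date out-of-pocket becomes $1,791 + $2,500 = $4,291, still under the $5,800 maximum, so no cap applies.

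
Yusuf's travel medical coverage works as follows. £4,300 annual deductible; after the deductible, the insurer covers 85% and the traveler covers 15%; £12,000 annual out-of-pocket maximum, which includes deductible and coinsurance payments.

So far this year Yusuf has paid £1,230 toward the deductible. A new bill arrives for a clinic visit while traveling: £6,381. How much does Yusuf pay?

£1,230 of the £4,300 deductible is already met, leaving £3,070.
The remaining £3,311 (= £6,381 − £3,070) moves to coinsurance.
15% of £3,311 = £496.65 falls to the traveler.
Traveler responsibility before any cap: £3,070 + £496.65 = £3,566.65.
Cumulative spending £1,230 + £3,566.65 = £4,796.65 stays under the £12,000 maximum.

£3,566.65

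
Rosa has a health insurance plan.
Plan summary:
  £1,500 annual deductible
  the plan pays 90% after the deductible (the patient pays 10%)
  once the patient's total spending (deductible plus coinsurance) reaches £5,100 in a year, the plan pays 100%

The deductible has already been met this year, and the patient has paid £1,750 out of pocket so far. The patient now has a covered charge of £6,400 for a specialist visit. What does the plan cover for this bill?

£5,760

The deductible is already satisfied, so the full bill goes to coinsurance.
Coinsurance: £6,400 × 10% = £640.
Year-to-date out-of-pocket becomes £1,750 + £640 = £2,390, still under the £5,100 maximum, so no cap applies.
The insurer covers the remainder: £6,400 − £640 = £5,760.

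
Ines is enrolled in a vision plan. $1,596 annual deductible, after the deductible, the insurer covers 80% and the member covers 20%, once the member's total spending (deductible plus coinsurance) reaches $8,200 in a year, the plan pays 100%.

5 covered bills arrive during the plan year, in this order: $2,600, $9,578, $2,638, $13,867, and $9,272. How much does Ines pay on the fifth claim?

$1,186.60

#1 ($2,600): deductible takes $1,596, $1,004 remains; coinsurance $1,004 × 20% = $200.80. Member pays $1,796.80; OOP now $1,796.80.
#2 ($9,578): deductible already satisfied, so member's share is 20% × $9,578 = $1,915.60. Member owes $1,915.60 (running OOP $3,712.40).
#3 ($2,638): deductible already satisfied, so member's share is 20% × $2,638 = $527.60. Cost to member: $527.60. OOP to date $4,240.
#4 ($13,867): deductible already satisfied, so member's share is 20% × $13,867 = $2,773.40. Cost to member: $2,773.40. OOP to date $7,013.40.
#5 ($9,272): 20% coinsurance on $9,272 = $1,854.40. That would push OOP to $8,867.80, over the $8,200 cap, so member pays $8,200 − $7,013.40 = $1,186.60.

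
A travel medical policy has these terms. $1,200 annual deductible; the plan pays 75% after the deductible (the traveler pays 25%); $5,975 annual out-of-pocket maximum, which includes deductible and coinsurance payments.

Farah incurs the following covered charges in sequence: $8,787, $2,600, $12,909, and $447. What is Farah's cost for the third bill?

$2,228.25

Claim 1 ($8,787): $1,200 finishes the deductible; $7,587 goes to coinsurance; traveler's 25% is $1,896.75. Traveler pays $3,096.75; OOP now $3,096.75.
Claim 2 ($2,600): deductible met; 25% of $2,600 = $650. Traveler pays $650; OOP now $3,746.75.
Claim 3 ($12,909): deductible met; 25% of $12,909 = $3,227.25. That would push OOP to $6,974, over the $5,975 cap, so traveler pays $5,975 − $3,746.75 = $2,228.25.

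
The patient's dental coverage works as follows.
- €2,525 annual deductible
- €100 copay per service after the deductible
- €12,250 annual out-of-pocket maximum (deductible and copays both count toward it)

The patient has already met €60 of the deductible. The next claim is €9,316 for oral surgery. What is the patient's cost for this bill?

Deductible still to meet: €2,525 − €60 = €2,465.
The remaining €6,851 (= €9,316 − €2,465) moves to the copay.
Copay on this service: €100.
Patient responsibility before any cap: €2,465 + €100 = €2,565.
Year-to-date out-of-pocket becomes €60 + €2,565 = €2,625, still under the €12,250 maximum, so no cap applies.

€2,565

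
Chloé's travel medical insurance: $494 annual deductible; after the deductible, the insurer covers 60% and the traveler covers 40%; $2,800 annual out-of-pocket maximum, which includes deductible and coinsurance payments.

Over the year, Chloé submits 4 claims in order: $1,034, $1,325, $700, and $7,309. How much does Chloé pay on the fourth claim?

#1 ($1,034): $494 to deductible, leaving $540; traveler's 40% is $216. Traveler pays $710; OOP now $710.
#2 ($1,325): deductible already satisfied, so traveler's share is 40% × $1,325 = $530. Traveler pays $530; OOP now $1,240.
#3 ($700): deductible already satisfied, so traveler's share is 40% × $700 = $280. Cost to traveler: $280. OOP to date $1,520.
#4 ($7,309): deductible met; 40% of $7,309 = $2,923.60. That would push OOP to $4,443.60, over the $2,800 cap, so traveler pays $2,800 − $1,520 = $1,280.

$1,280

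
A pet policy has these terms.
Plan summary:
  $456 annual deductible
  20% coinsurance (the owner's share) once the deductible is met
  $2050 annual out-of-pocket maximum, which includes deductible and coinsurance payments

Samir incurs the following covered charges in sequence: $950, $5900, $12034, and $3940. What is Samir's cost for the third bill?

Bill 1, $950: $456 finishes the deductible; $494 goes to coinsurance; 20% of $494 = $98.80. Owner pays $554.80; OOP now $554.80.
Bill 2, $5900: deductible met; 20% of $5900 = $1180. Owner owes $1180 (running OOP $1734.80).
Bill 3, $12034: deductible already satisfied, so owner's share is 20% × $12034 = $2406.80. That would push OOP to $4141.60, over the $2050 cap, so owner pays $2050 − $1734.80 = $315.20.

$315.20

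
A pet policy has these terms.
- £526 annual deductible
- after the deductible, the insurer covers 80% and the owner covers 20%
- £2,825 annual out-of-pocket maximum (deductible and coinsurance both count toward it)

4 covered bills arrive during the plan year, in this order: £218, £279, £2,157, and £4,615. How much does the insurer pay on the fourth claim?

£3,692

#1 (£218): all of it applies to the deductible. Cost to owner: £218. OOP to date £218. Insurer: £218 − £218 = £0.
#2 (£279): entire amount goes to the deductible. Owner owes £279 (running OOP £497). Insurer: £279 − £279 = £0.
#3 (£2,157): £29 to deductible, leaving £2,128; owner's 20% is £425.60. Cost to owner: £454.60. OOP to date £951.60. Plan pays £2,157 − £454.60 = £1,702.40.
#4 (£4,615): deductible met; 20% of £4,615 = £923. Owner owes £923 (running OOP £1,874.60). Plan pays £4,615 − £923 = £3,692.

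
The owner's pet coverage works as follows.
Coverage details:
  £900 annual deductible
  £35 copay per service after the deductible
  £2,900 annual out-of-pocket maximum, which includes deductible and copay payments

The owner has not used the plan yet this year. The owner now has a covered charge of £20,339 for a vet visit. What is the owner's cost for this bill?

£935

The full £900 deductible is still open; £900 of this bill applies to it.
The remaining £19,439 (= £20,339 − £900) moves to the copay.
Copay on this service: £35.
Owner responsibility before any cap: £900 + £35 = £935.
Year-to-date out-of-pocket becomes £0 + £935 = £935, still under the £2,900 maximum, so no cap applies.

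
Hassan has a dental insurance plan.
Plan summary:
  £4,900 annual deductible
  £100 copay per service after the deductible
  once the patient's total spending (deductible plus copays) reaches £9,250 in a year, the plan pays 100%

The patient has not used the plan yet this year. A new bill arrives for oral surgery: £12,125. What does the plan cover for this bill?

Nothing has been paid toward the £4,900 deductible, so the first £4,900 of this charge is applied there.
That leaves £12,125 − £4,900 = £7,225 for the copay.
Copay on this service: £100.
Patient responsibility before any cap: £4,900 + £100 = £5,000.
Total out-of-pocket so far would be £0 + £5,000 = £5,000, below the £9,250 cap — no reduction.
The plan picks up £12,125 − £5,000 = £7,125.

£7,125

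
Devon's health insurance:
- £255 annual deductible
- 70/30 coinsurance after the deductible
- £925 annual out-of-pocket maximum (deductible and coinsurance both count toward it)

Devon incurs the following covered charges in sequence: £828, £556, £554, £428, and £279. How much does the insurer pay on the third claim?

£387.80

#1 (£828): deductible takes £255, £573 remains; coinsurance £573 × 30% = £171.90. Patient pays £426.90; OOP now £426.90. Insurer: £828 − £426.90 = £401.10.
#2 (£556): deductible met; 30% of £556 = £166.80. Cost to patient: £166.80. OOP to date £593.70. Insurer: £556 − £166.80 = £389.20.
#3 (£554): 30% coinsurance on £554 = £166.20. Patient pays £166.20; OOP now £759.90. Plan pays £554 − £166.20 = £387.80.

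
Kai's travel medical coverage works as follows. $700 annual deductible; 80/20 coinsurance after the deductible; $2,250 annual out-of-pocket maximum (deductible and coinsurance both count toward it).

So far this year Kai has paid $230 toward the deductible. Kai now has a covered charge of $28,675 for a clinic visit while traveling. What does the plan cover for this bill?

Remaining deductible: $700 − $230 = $470.
The remaining $28,205 (= $28,675 − $470) moves to coinsurance.
Traveler's 20% share of $28,205 is $5,641.
Traveler responsibility before any cap: $470 + $5,641 = $6,111.
Year-to-date out-of-pocket would reach $230 + $6,111 = $6,341, above the $2,250 maximum, so the traveler pays only $2,250 − $230 = $2,020.
The plan picks up $28,675 − $2,020 = $26,655.

$26,655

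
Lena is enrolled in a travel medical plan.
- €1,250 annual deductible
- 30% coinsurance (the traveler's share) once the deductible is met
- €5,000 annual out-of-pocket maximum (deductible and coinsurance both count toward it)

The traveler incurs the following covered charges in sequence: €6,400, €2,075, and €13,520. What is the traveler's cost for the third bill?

#1 (€6,400): €1,250 finishes the deductible; €5,150 goes to coinsurance; coinsurance €5,150 × 30% = €1,545. Traveler owes €2,795 (running OOP €2,795).
#2 (€2,075): 30% coinsurance on €2,075 = €622.50. Cost to traveler: €622.50. OOP to date €3,417.50.
#3 (€13,520): 30% coinsurance on €13,520 = €4,056. That would push OOP to €7,473.50, over the €5,000 cap, so traveler pays €5,000 − €3,417.50 = €1,582.50.

€1,582.50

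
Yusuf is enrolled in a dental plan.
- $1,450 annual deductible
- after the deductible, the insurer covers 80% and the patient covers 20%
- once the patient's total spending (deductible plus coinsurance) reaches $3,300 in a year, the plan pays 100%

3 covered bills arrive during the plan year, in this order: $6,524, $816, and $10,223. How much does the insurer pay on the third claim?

$9,551

Claim 1 ($6,524): $1,450 finishes the deductible; $5,074 goes to coinsurance; coinsurance $5,074 × 20% = $1,014.80. Cost to patient: $2,464.80. OOP to date $2,464.80. Insurer: $6,524 − $2,464.80 = $4,059.20.
Claim 2 ($816): deductible met; 20% of $816 = $163.20. Patient owes $163.20 (running OOP $2,628). Insurer: $816 − $163.20 = $652.80.
Claim 3 ($10,223): deductible already satisfied, so patient's share is 20% × $10,223 = $2,044.60. Adding that to $2,628 gives $4,672.60, past the $3,300 cap; patient pays only $3,300 − $2,628 = $672. Plan pays $10,223 − $672 = $9,551.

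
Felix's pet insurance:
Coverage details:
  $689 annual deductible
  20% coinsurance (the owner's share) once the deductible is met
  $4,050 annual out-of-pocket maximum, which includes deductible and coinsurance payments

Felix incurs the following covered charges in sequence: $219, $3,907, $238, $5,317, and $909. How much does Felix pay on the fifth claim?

Bill 1, $219: entire amount goes to the deductible. Cost to owner: $219. OOP to date $219.
Bill 2, $3,907: $470 finishes the deductible; $3,437 goes to coinsurance; coinsurance $3,437 × 20% = $687.40. Owner pays $1,157.40; OOP now $1,376.40.
Bill 3, $238: 20% coinsurance on $238 = $47.60. Cost to owner: $47.60. OOP to date $1,424.
Bill 4, $5,317: deductible already satisfied, so owner's share is 20% × $5,317 = $1,063.40. Owner pays $1,063.40; OOP now $2,487.40.
Bill 5, $909: 20% coinsurance on $909 = $181.80. Owner pays $181.80; OOP now $2,669.20.

$181.80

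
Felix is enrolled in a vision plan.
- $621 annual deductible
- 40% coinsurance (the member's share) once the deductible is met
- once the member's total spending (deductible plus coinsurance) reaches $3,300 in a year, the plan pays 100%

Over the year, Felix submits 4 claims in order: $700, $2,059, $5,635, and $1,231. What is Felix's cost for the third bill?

Bill 1, $700: $621 finishes the deductible; $79 goes to coinsurance; member's 40% is $31.60. Member owes $652.60 (running OOP $652.60).
Bill 2, $2,059: deductible already satisfied, so member's share is 40% × $2,059 = $823.60. Member pays $823.60; OOP now $1,476.20.
Bill 3, $5,635: deductible already satisfied, so member's share is 40% × $5,635 = $2,254. Adding that to $1,476.20 gives $3,730.20, past the $3,300 cap; member pays only $3,300 − $1,476.20 = $1,823.80.

$1,823.80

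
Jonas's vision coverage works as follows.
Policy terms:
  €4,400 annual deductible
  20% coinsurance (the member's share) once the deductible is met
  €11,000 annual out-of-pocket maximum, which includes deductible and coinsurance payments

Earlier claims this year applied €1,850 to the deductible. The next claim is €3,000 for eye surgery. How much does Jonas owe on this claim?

€1,850 of the €4,400 deductible is already met, leaving €2,550.
The remaining €450 (= €3,000 − €2,550) moves to coinsurance.
20% of €450 = €90 falls to the member.
Member responsibility before any cap: €2,550 + €90 = €2,640.
Year-to-date out-of-pocket becomes €1,850 + €2,640 = €4,490, still under the €11,000 maximum, so no cap applies.

€2,640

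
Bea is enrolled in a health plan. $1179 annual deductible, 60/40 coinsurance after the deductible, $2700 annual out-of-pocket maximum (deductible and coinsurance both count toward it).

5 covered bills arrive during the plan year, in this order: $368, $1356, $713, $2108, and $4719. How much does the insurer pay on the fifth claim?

Bill 1, $368: entire amount goes to the deductible. Cost to patient: $368. OOP to date $368. Plan pays $368 − $368 = $0.
Bill 2, $1356: $811 to deductible, leaving $545; patient's 40% is $218. Patient pays $1029; OOP now $1397. Insurer: $1356 − $1029 = $327.
Bill 3, $713: deductible already satisfied, so patient's share is 40% × $713 = $285.20. Cost to patient: $285.20. OOP to date $1682.20. Insurer: $713 − $285.20 = $427.80.
Bill 4, $2108: deductible already satisfied, so patient's share is 40% × $2108 = $843.20. Cost to patient: $843.20. OOP to date $2525.40. Plan pays $2108 − $843.20 = $1264.80.
Bill 5, $4719: 40% coinsurance on $4719 = $1887.60. That would push OOP to $4413, over the $2700 cap, so patient pays $2700 − $2525.40 = $174.60. Insurer: $4719 − $174.60 = $4544.40.

$4544.40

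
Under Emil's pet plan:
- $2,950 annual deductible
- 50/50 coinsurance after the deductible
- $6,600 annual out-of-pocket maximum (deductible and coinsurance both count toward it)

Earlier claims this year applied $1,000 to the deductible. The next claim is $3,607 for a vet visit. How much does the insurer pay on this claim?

$828.50

Deductible still to meet: $2,950 − $1,000 = $1,950.
After the $1,950 deductible portion, $3,607 − $1,950 = $1,657 is subject to coinsurance.
Coinsurance: $1,657 × 50% = $828.50.
Owner responsibility before any cap: $1,950 + $828.50 = $2,778.50.
Year-to-date out-of-pocket becomes $1,000 + $2,778.50 = $3,778.50, still under the $6,600 maximum, so no cap applies.
The plan picks up $3,607 − $2,778.50 = $828.50.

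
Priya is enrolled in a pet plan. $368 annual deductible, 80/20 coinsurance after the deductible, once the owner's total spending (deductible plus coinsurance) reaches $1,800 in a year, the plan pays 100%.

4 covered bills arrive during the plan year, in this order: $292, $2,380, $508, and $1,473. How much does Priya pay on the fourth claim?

Bill 1, $292: entire amount goes to the deductible. Cost to owner: $292. OOP to date $292.
Bill 2, $2,380: $76 finishes the deductible; $2,304 goes to coinsurance; coinsurance $2,304 × 20% = $460.80. Cost to owner: $536.80. OOP to date $828.80.
Bill 3, $508: 20% coinsurance on $508 = $101.60. Cost to owner: $101.60. OOP to date $930.40.
Bill 4, $1,473: deductible already satisfied, so owner's share is 20% × $1,473 = $294.60. Owner owes $294.60 (running OOP $1,225).

$294.60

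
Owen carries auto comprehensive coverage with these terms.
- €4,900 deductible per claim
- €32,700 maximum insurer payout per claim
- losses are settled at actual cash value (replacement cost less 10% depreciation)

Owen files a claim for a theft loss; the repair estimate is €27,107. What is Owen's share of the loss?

€7,610.70

Actual cash value after 10% depreciation: €27,107 × 90% = €24,396.30.
Subtract the deductible: €24,396.30 − €4,900 = €19,496.30.
€19,496.30 ≤ €32,700, so the limit doesn't bind; insurer pays €19,496.30.
Policyholder's share is the uncovered remainder: €27,107 − €19,496.30 = €7,610.70.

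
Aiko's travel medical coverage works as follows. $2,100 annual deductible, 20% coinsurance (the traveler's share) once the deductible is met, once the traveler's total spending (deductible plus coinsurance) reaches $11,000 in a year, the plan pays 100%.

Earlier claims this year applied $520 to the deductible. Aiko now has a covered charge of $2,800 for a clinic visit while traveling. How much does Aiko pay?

$1,824

$520 of the $2,100 deductible is already met, leaving $1,580.
After the $1,580 deductible portion, $2,800 − $1,580 = $1,220 is subject to coinsurance.
20% of $1,220 = $244 falls to the traveler.
Traveler responsibility before any cap: $1,580 + $244 = $1,824.
Total out-of-pocket so far would be $520 + $1,824 = $2,344, below the $11,000 cap — no reduction.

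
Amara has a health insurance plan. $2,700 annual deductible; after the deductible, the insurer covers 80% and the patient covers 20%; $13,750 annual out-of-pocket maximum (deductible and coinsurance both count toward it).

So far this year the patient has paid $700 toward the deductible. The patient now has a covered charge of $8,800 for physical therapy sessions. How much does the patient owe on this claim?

$700 of the $2,700 deductible is already met, leaving $2,000.
After the $2,000 deductible portion, $8,800 − $2,000 = $6,800 is subject to coinsurance.
20% of $6,800 = $1,360 falls to the patient.
That puts the patient's cost at $2,000 + $1,360 = $3,360 before any cap.
Cumulative spending $700 + $3,360 = $4,060 stays under the $13,750 maximum.

$3,360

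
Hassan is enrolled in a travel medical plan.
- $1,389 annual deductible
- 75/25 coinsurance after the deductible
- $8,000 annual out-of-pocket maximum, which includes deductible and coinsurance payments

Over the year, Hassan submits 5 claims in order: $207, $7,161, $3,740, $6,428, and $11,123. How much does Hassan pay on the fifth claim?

$2,574.25

#1 ($207): fully absorbed by the deductible. Traveler pays $207; OOP now $207.
#2 ($7,161): deductible takes $1,182, $5,979 remains; coinsurance $5,979 × 25% = $1,494.75. Cost to traveler: $2,676.75. OOP to date $2,883.75.
#3 ($3,740): deductible met; 25% of $3,740 = $935. Traveler owes $935 (running OOP $3,818.75).
#4 ($6,428): deductible met; 25% of $6,428 = $1,607. Traveler owes $1,607 (running OOP $5,425.75).
#5 ($11,123): deductible met; 25% of $11,123 = $2,780.75. OOP would hit $8,206.50 > $8,000, so the cap limits the traveler to $8,000 − $5,425.75 = $2,574.25.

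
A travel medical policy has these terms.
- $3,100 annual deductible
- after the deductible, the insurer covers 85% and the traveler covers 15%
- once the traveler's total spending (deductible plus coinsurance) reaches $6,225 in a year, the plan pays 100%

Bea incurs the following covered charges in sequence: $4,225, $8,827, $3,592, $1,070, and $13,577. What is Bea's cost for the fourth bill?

$160.50

Claim 1 ($4,225): deductible takes $3,100, $1,125 remains; traveler's 15% is $168.75. Traveler owes $3,268.75 (running OOP $3,268.75).
Claim 2 ($8,827): deductible met; 15% of $8,827 = $1,324.05. Traveler owes $1,324.05 (running OOP $4,592.80).
Claim 3 ($3,592): 15% coinsurance on $3,592 = $538.80. Cost to traveler: $538.80. OOP to date $5,131.60.
Claim 4 ($1,070): deductible met; 15% of $1,070 = $160.50. Cost to traveler: $160.50. OOP to date $5,292.10.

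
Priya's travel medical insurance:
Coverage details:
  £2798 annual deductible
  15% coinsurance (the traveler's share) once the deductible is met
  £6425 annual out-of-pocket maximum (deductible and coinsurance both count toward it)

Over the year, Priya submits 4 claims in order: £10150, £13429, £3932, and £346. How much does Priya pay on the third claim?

£509.85

Bill 1, £10150: £2798 finishes the deductible; £7352 goes to coinsurance; coinsurance £7352 × 15% = £1102.80. Traveler pays £3900.80; OOP now £3900.80.
Bill 2, £13429: deductible met; 15% of £13429 = £2014.35. Traveler pays £2014.35; OOP now £5915.15.
Bill 3, £3932: 15% coinsurance on £3932 = £589.80. OOP would hit £6504.95 > £6425, so the cap limits the traveler to £6425 − £5915.15 = £509.85.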